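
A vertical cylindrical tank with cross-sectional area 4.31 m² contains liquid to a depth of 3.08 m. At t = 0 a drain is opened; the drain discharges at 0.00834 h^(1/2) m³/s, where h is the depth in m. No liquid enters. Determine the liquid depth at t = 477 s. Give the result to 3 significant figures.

1.67 m

Accumulation of liquid (constant cross-section A): A dh/dt = −0.00834 √h.
This is separable: 2 d(√h)/dt = −0.00834/A, so √h = √h₀ − (0.00834/(2A)) t.
√h = √3.08 − 0.00834·477/(2·4.31) = 1.7550 − 0.46151 = 1.2935.
h = 1.2935² = 1.6731 m.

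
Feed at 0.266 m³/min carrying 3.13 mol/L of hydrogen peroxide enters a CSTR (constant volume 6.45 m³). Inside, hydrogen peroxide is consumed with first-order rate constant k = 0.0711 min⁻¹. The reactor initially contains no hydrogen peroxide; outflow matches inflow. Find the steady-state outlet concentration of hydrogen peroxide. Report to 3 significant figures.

1.15 mol/L

V dC/dt = Q(C_in − C) − k V C.
Steady state (dC/dt = 0): C_ss = Q C_in/(Q + kV) = C_in/(1 + kV/Q).
C_ss = 0.266·3.13/(0.266 + 0.0711·6.45) = 0.83258/0.72459 = 1.1490 mol/L.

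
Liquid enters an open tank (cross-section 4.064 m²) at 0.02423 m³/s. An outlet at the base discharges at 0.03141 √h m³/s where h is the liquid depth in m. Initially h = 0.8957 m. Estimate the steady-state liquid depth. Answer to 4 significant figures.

Volume balance on the tank: A dh/dt = Q_in − 0.03141 √h. At steady state dh/dt = 0:
Q_in = 0.03141 √h_ss ⇒ √h_ss = 0.02423/0.03141 = 0.771410.
h_ss = 0.771410² = 0.595074 m. (Since h₀ = 0.8957 m > h_ss, the level will fall toward this value.)

0.5951 m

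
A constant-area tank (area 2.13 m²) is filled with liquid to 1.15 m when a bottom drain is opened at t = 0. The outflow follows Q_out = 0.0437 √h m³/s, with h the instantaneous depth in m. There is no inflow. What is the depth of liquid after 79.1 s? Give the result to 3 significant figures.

A dh/dt = −Q_out = −0.0437 √h.
Separate and integrate: 2(√h − √h₀) = −(0.0437/A) t.
√h = √1.15 − 0.0437·79.1/(2·2.13) = 1.0724 − 0.81142 = 0.26096.
h = 0.26096² = 0.068098 m.

0.0681 m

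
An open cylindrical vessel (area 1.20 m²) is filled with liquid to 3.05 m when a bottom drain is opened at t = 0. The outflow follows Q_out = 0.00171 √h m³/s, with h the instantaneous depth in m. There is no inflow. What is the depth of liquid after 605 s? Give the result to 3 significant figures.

A dh/dt = −Q_out = −0.00171 √h.
Separate and integrate: 2(√h − √h₀) = −(0.00171/A) t.
√h = √3.05 − 0.00171·605/(2·1.20) = 1.7464 − 0.43106 = 1.3154.
h = 1.3154² = 1.7302 m.

1.73 m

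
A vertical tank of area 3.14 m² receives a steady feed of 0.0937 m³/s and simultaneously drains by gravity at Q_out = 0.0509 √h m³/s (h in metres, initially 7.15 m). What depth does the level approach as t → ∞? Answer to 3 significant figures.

3.39 m

A dh/dt = Q_in − 0.0509 √h. Steady state requires inflow = outflow:
Q_in = 0.0509 √h_ss ⇒ √h_ss = 0.0937/0.0509 = 1.8409.
h_ss = 1.8409² = 3.3888 m. (Since h₀ = 7.15 m > h_ss, the level will fall toward this value.)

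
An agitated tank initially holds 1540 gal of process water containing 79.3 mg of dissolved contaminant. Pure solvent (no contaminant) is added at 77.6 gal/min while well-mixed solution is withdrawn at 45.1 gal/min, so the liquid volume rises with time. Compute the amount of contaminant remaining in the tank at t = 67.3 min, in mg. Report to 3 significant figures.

Total volume: dV/dt = Q_in − Q_out = 32.500 gal/min, so V(t) = 1540 + 32.500 t and V(67.3) = 3727.2 gal.
Species balance (pure solvent in): dm/dt = −Q_out · m/V(t).
Separate: dm/m = −Q_out dt/V(t) ⇒ ln(m/m₀) = −(Q_out/(Q_in−Q_out)) ln(V/V₀).
m = m₀ (V₀/V)^(Q_out/(Q_in−Q_out)) = 79.3 × (1540/3727.2)^(1.3877) = 23.259 mg.

23.3 mg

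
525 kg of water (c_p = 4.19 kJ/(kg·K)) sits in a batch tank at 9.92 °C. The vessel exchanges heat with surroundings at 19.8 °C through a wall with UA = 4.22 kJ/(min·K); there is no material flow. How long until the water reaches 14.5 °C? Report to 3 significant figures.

325 min

Lumped-capacitance energy balance: M c_p dT/dt = UA(T_amb − T).
τ = M c_p/UA = 521.27 min; T_ss = T_amb = 19.800 °C.
T(t) = T_ss + (T₀ − T_ss)e^(−t/τ); set T = 14.5:
t = −τ ln[(T − T_ss)/(T₀ − T_ss)] = −521.27 · ln(0.53644) = 324.65 min.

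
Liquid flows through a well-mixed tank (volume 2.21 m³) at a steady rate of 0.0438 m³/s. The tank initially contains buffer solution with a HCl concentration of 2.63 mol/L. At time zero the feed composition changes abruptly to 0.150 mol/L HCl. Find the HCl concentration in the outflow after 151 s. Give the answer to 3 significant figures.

Species balance on the tank: V dC/dt = Q(C_in − C).
Time constant τ = V/Q = 2.21/0.0438 = 50.457 s.
Integrating: C(t) = C_in + (C₀ − C_in) e^(−t/τ).
C(151) = 0.150 + (2.63 − 0.150)·e^(−151/50.457) = 0.150 + (2.4800)·0.050153 = 0.27438 mol/L.

0.274 mol/L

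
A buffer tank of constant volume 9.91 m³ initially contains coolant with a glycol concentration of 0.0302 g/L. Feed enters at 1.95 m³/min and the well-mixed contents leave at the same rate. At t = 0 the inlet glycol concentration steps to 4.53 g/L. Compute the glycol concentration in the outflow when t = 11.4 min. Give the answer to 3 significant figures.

4.05 g/L

Transient balance on the dissolved component: V dC/dt = Q(C_in − C).
Rewrite as dC/dt + C/τ = C_in/τ, τ = V/Q = 5.0821 min.
This is linear first-order; C(t) = C_in + (C₀ − C_in) e^(−t/τ).
C(11.4) = 4.53 + (0.0302 − 4.53)·e^(−11.4/5.0821) = 4.53 + (-4.4998)·0.10612 = 4.0525 g/L.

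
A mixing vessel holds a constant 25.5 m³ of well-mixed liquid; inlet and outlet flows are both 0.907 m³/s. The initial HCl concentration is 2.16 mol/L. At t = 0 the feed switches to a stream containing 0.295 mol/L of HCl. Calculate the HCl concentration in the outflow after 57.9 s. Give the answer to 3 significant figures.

0.533 mol/L

Transient balance on the dissolved component: V dC/dt = Q(C_in − C).
Time constant τ = V/Q = 25.5/0.907 = 28.115 s.
C approaches C_in exponentially: C(t) = C_in + (C₀ − C_in) e^(−t/τ).
C(57.9) = 0.295 + (2.16 − 0.295)·e^(−57.9/28.115) = 0.295 + (1.8650)·0.12753 = 0.53284 mol/L.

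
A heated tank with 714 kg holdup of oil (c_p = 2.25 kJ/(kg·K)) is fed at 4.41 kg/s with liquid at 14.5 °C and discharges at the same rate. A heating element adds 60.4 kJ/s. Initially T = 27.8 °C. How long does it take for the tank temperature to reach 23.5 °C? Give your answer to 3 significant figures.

147 s

First-law balance (no shaft work): M c_p dT/dt = ṁ c_p (T_in − T) + 60.4.
τ = M/ṁ = 161.90 s; T_ss = T_in + Q̇/(ṁ c_p) = 20.587 °C.
T(t) = T_ss + (T₀ − T_ss) e^(−t/τ). Set T = 23.5:
e^(−t/τ) = (23.5 − 20.587)/(27.8 − 20.587) = 0.40384
t = −161.90 · ln(0.40384) = 146.81 s.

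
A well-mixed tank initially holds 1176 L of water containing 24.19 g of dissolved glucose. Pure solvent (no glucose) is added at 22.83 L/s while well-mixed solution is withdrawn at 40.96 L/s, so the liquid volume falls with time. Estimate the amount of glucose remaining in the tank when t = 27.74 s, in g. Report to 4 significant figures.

Let m(t) be the amount of glucose. Volume: V(t) = V₀ + (Q_in − Q_out) t = 1176 − 18.1300 t; V(27.74) = 673.074 L.
Species balance (pure solvent in): dm/dt = −Q_out · m/V(t).
Separate: dm/m = −Q_out dt/V(t) ⇒ ln(m/m₀) = −(Q_out/(Q_in−Q_out)) ln(V/V₀).
m = m₀ (V₀/V)^(Q_out/(Q_in−Q_out)) = 24.19 × (1176/673.074)^(-2.25924) = 6.85680 g.

6.857 g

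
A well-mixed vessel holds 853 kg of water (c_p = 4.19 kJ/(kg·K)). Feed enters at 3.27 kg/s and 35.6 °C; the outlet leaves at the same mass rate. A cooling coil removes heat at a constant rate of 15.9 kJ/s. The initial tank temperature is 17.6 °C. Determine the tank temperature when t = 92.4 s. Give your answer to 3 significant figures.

Energy balance: M c_p dT/dt = ṁ c_p (T_in − T) − 15.9.
Rearrange: dT/dt = (T_ss − T)/τ with τ = M/ṁ = 260.86 s and T_ss = T_in − Q̇/(ṁ c_p) = 34.440 °C.
T approaches T_ss exponentially: T(t) = T_ss + (T₀ − T_ss) e^(−t/τ).
T(92.4) = 34.440 + (-16.840)·e^(−92.4/260.86) = 34.440 + (-16.840)·0.70172 = 22.623 °C.

22.6 °C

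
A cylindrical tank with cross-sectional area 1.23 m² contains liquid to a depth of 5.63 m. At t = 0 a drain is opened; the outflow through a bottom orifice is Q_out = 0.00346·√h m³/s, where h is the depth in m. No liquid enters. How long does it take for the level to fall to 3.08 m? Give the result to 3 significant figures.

A dh/dt = −Q_out = −0.00346 √h.
This is separable: 2 d(√h)/dt = −0.00346/A, so √h = √h₀ − (0.00346/(2A)) t.
t = 2A(√h₀ − √h)/0.00346 = 2·1.23·(√5.63 − √3.08)/0.00346
  = 2.4600 × (2.3728 − 1.7550) / 0.00346 = 439.22 s.

439 s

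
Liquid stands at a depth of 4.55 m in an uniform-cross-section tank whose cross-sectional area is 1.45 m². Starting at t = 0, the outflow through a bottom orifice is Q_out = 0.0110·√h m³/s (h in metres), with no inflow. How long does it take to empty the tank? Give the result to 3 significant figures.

562 s

Accumulation of liquid (constant cross-section A): A dh/dt = −0.0110 √h.
Separate and integrate: 2(√h − √h₀) = −(0.0110/A) t.
Set h = 0: 2√h₀ = (0.0110/A) t_empty ⇒ t_empty = 2A√h₀/0.0110.
t_empty = 2·1.45·√4.55/0.0110 = 2.9000·2.1331/0.0110 = 562.36 s.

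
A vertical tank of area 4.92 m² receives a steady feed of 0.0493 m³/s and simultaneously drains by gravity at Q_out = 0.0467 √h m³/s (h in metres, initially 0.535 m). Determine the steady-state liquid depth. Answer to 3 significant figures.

1.11 m

A dh/dt = Q_in − 0.0467 √h. Steady state requires inflow = outflow:
Q_in = 0.0467 √h_ss ⇒ √h_ss = 0.0493/0.0467 = 1.0557.
h_ss = 1.0557² = 1.1144 m. (Since h₀ = 0.535 m < h_ss, the level will rise toward this value.)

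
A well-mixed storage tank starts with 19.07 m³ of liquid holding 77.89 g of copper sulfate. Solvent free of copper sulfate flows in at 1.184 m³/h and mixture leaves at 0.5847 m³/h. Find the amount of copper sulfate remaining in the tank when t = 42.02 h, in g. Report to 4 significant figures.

Total volume: dV/dt = Q_in − Q_out = 0.599300 m³/h, so V(t) = 19.07 + 0.599300 t and V(42.02) = 44.2526 m³.
Species balance (pure solvent in): dm/dt = −Q_out · m/V(t).
Separate: dm/m = −Q_out dt/V(t) ⇒ ln(m/m₀) = −(Q_out/(Q_in−Q_out)) ln(V/V₀).
m = m₀ (V₀/V)^(Q_out/(Q_in−Q_out)) = 77.89 × (19.07/44.2526)^(0.975638) = 34.2610 g.

34.26 g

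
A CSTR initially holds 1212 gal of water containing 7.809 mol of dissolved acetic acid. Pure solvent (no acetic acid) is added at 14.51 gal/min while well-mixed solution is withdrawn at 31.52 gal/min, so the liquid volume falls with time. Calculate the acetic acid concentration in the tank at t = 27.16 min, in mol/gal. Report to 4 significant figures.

0.004278 mol/gal

Let m(t) be the amount of acetic acid. Volume: V(t) = V₀ + (Q_in − Q_out) t = 1212 − 17.0100 t; V(27.16) = 750.008 gal.
Species balance (pure solvent in): dm/dt = −Q_out · m/V(t).
dm/m = −Q_out dt/(V₀ − 17.0100 t); integrating gives ln(m/m₀) = −(Q_out/(Q_in−Q_out)) ln(V/V₀).
m = m₀ (V₀/V)^(Q_out/(Q_in−Q_out)) = 7.809 × (1212/750.008)^(-1.85303) = 3.20890 mol.
C = m/V = 3.20890/750.008 = 0.00427849 mol/gal.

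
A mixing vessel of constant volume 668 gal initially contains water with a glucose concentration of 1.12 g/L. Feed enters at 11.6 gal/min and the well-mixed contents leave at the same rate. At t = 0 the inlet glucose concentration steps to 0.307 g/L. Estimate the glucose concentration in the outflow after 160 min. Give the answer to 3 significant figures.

0.358 g/L

Transient balance on the dissolved component: V dC/dt = Q(C_in − C).
Rewrite as dC/dt + C/τ = C_in/τ, τ = V/Q = 57.586 min.
Integrating: C(t) = C_in + (C₀ − C_in) e^(−t/τ).
C(160) = 0.307 + (1.12 − 0.307)·e^(−160/57.586) = 0.307 + (0.81300)·0.062135 = 0.35752 g/L.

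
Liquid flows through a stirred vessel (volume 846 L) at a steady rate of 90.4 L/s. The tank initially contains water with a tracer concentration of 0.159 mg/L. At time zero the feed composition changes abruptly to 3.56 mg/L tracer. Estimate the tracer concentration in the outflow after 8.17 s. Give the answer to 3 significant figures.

2.14 mg/L

Transient balance on the dissolved component: V dC/dt = Q(C_in − C).
Rewrite as dC/dt + C/τ = C_in/τ, τ = V/Q = 9.3584 s.
This is linear first-order; C(t) = C_in + (C₀ − C_in) e^(−t/τ).
C(8.17) = 3.56 + (0.159 − 3.56)·e^(−8.17/9.3584) = 3.56 + (-3.4010)·0.41769 = 2.1394 mg/L.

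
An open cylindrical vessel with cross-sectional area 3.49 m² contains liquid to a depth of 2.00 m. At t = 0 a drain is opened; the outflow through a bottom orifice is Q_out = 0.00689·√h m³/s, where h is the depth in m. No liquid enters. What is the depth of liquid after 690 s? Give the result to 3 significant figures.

A dh/dt = −Q_out = −0.00689 √h.
This is separable: 2 d(√h)/dt = −0.00689/A, so √h = √h₀ − (0.00689/(2A)) t.
√h = √2.00 − 0.00689·690/(2·3.49) = 1.4142 − 0.68110 = 0.73311.
h = 0.73311² = 0.53745 m.

0.537 m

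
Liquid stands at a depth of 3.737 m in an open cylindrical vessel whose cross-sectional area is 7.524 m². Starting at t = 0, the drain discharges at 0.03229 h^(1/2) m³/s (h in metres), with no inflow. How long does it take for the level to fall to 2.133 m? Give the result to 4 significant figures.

220.3 s

With no inflow, A dh/dt = −0.03229 √h.
Separate and integrate: 2(√h − √h₀) = −(0.03229/A) t.
t = 2A(√h₀ − √h)/0.03229 = 2·7.524·(√3.737 − √2.133)/0.03229
  = 15.0480 × (1.93313 − 1.46048) / 0.03229 = 220.269 s.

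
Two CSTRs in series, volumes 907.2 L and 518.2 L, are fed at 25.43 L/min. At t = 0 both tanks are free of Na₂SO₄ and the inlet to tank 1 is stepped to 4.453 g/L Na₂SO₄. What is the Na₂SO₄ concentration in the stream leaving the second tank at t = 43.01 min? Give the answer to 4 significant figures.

Species balance on tank i: dCᵢ/dt = (Cᵢ₋₁ − Cᵢ)/τᵢ with τᵢ = Vᵢ/Q.
τ₁ = 907.2/25.43 = 35.6744 min; τ₂ = 518.2/25.43 = 20.3775 min.
Tank 1: C₁ = C_in(1 − e^(−t/τ₁)). Tank 2 (τ₁ ≠ τ₂): C₂ = C_in[1 − (τ₁ e^(−t/τ₁) − τ₂ e^(−t/τ₂))/(τ₁ − τ₂)].
At t = 43.01: e^(−t/τ₁) = 0.299504, e^(−t/τ₂) = 0.121158.
C₂ = 4.453·[1 − (35.6744·0.299504 − 20.3775·0.121158)/(15.2969)] = 4.453·0.462914 = 2.06136 g/L.

2.061 g/L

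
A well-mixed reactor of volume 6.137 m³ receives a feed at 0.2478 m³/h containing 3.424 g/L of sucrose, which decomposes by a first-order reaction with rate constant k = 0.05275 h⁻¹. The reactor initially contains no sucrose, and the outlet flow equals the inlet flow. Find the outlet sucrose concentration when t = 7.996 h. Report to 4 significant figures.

0.7795 g/L

V dC/dt = Q(C_in − C) − k V C.
dC/dt = (Q/V) C_in − (Q/V + k) C; effective rate a = Q/V + k = 0.0403780 + 0.05275 = 0.0931280 h⁻¹.
C_ss = Q C_in/(Q + kV) = 1.48456 g/L; C(t) = C_ss + (C₀ − C_ss) e^(−a t).
C(7.996) = 1.48456 + (-1.48456)·e^(−0.0931280·7.996) = 1.48456 + (-1.48456)·0.474900 = 0.779544 g/L.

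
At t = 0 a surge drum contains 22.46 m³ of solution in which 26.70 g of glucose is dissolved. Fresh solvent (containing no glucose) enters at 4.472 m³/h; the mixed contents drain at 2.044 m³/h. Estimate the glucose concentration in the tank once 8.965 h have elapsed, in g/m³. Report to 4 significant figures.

Let m(t) be the amount of glucose. Volume: V(t) = V₀ + (Q_in − Q_out) t = 22.46 + 2.42800 t; V(8.965) = 44.2270 m³.
No glucose enters, so dm/dt = −Q_out · (m/V).
Separate: dm/m = −Q_out dt/V(t) ⇒ ln(m/m₀) = −(Q_out/(Q_in−Q_out)) ln(V/V₀).
m = m₀ (V₀/V)^(Q_out/(Q_in−Q_out)) = 26.70 × (22.46/44.2270)^(0.841845) = 15.0930 g.
C = m/V = 15.0930/44.2270 = 0.341261 g/m³.

0.3413 g/m³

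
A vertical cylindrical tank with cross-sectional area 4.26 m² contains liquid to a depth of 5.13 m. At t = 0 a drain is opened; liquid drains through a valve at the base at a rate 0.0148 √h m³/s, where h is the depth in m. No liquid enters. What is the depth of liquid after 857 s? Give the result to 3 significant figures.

0.603 m

Unsteady balance on liquid volume: A dh/dt = −0.0148 √h.
∫ h^(−1/2) dh = −(0.0148/A) ∫ dt, giving 2√h = 2√h₀ − (0.0148/A) t.
√h = √5.13 − 0.0148·857/(2·4.26) = 2.2650 − 1.4887 = 0.77626.
h = 0.77626² = 0.60259 m.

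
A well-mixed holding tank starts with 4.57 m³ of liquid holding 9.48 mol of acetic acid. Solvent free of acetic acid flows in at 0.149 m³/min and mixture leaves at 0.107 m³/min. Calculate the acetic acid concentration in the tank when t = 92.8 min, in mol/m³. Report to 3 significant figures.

Let m(t) be the amount of acetic acid. Volume: V(t) = V₀ + (Q_in − Q_out) t = 4.57 + 0.042000 t; V(92.8) = 8.4676 m³.
Solute balance: dm/dt = 0 − Q_out C = −Q_out m/V(t).
dm/m = −Q_out dt/(V₀ + 0.042000 t); integrating gives ln(m/m₀) = −(Q_out/(Q_in−Q_out)) ln(V/V₀).
m = m₀ (V₀/V)^(Q_out/(Q_in−Q_out)) = 9.48 × (4.57/8.4676)^(2.5476) = 1.9699 mol.
C = m/V = 1.9699/8.4676 = 0.23264 mol/m³.

0.233 mol/m³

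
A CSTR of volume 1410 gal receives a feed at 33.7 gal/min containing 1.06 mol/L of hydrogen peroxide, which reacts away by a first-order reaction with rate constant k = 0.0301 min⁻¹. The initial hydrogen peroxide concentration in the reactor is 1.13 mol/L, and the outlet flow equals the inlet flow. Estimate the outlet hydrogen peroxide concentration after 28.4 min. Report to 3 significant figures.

Species balance: V dC/dt = Q C_in − Q C − k V C.
dC/dt = (Q/V) C_in − (Q/V + k) C; effective rate a = Q/V + k = 0.023901 + 0.0301 = 0.054001 min⁻¹.
C_ss = Q C_in/(Q + kV) = 0.46916 mol/L; C(t) = C_ss + (C₀ − C_ss) e^(−a t).
C(28.4) = 0.46916 + (0.66084)·e^(−0.054001·28.4) = 0.46916 + (0.66084)·0.21575 = 0.61174 mol/L.

0.612 mol/L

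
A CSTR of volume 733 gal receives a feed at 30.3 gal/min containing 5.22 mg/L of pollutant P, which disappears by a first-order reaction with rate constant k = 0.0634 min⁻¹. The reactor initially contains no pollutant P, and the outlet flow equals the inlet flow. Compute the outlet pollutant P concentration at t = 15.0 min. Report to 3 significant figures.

Accumulation = in − out − consumed: V dC/dt = Q C_in − Q C − k V C.
dC/dt = (Q/V) C_in − (Q/V + k) C; effective rate a = Q/V + k = 0.041337 + 0.0634 = 0.10474 min⁻¹.
C_ss = Q C_in/(Q + kV) = 2.0602 mg/L; C(t) = C_ss + (C₀ − C_ss) e^(−a t).
C(15.0) = 2.0602 + (-2.0602)·e^(−0.10474·15.0) = 2.0602 + (-2.0602)·0.20783 = 1.6320 mg/L.

1.63 mg/L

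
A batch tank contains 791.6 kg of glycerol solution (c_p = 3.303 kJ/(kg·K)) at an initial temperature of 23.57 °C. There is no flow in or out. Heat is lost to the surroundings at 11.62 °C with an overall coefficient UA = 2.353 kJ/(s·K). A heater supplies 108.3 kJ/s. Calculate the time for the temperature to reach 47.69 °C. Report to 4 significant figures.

1367 s

M c_p dT/dt = −UA(T − T_amb) + Q̇.
τ = M c_p/UA = 1111.20 s; T_ss = T_amb + Q̇/UA = 11.62 + 108.3/2.353 = 57.6463 °C.
T(t) = T_ss + (T₀ − T_ss)e^(−t/τ); set T = 47.69:
t = −τ ln[(T − T_ss)/(T₀ − T_ss)] = −1111.20 · ln(0.292178) = 1367.21 s.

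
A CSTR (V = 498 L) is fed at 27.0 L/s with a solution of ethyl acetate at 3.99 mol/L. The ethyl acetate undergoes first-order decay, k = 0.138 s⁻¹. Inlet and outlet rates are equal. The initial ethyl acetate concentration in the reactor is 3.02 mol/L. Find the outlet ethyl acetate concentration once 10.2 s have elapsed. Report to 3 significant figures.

V dC/dt = Q(C_in − C) − k V C.
dC/dt = (Q/V) C_in − (Q/V + k) C; effective rate a = Q/V + k = 0.054217 + 0.138 = 0.19222 s⁻¹.
C_ss = Q C_in/(Q + kV) = 1.1254 mol/L; C(t) = C_ss + (C₀ − C_ss) e^(−a t).
C(10.2) = 1.1254 + (1.8946)·e^(−0.19222·10.2) = 1.1254 + (1.8946)·0.14077 = 1.3921 mol/L.

1.39 mol/L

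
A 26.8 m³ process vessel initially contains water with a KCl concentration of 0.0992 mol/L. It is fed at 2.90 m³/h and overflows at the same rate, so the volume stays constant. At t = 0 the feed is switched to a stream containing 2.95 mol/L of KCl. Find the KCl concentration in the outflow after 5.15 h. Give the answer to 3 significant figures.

Species balance on the tank: V dC/dt = Q(C_in − C).
So dC/dt = (C_in − C)/τ with τ = V/Q = 26.8/2.90 = 9.2414 h.
This is linear first-order; C(t) = C_in + (C₀ − C_in) e^(−t/τ).
C(5.15) = 2.95 + (0.0992 − 2.95)·e^(−5.15/9.2414) = 2.95 + (-2.8508)·0.57277 = 1.3172 mol/L.

1.32 mol/L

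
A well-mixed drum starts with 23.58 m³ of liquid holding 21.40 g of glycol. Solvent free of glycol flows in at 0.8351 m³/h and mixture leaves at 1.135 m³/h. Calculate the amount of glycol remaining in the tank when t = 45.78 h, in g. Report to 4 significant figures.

Let m(t) be the amount of glycol. Volume: V(t) = V₀ + (Q_in − Q_out) t = 23.58 − 0.299900 t; V(45.78) = 9.85058 m³.
Species balance (pure solvent in): dm/dt = −Q_out · m/V(t).
dm/m = −Q_out dt/(V₀ − 0.299900 t); integrating gives ln(m/m₀) = −(Q_out/(Q_in−Q_out)) ln(V/V₀).
m = m₀ (V₀/V)^(Q_out/(Q_in−Q_out)) = 21.40 × (23.58/9.85058)^(-3.78459) = 0.786578 g.

0.7866 g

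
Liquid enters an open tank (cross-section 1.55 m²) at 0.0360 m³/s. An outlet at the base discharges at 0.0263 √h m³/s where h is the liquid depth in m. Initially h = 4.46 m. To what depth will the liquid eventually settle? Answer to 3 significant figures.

1.87 m

Unsteady balance on liquid volume: A dh/dt = Q_in − 0.0263 √h. At steady state dh/dt = 0:
Q_in = 0.0263 √h_ss ⇒ √h_ss = 0.0360/0.0263 = 1.3688.
h_ss = 1.3688² = 1.8737 m. (Since h₀ = 4.46 m > h_ss, the level will fall toward this value.)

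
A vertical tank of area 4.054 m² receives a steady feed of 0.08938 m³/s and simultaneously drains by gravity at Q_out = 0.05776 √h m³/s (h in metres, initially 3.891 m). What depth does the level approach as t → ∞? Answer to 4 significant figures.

Accumulation of liquid (constant cross-section A): A dh/dt = Q_in − 0.05776 √h. At steady state dh/dt = 0:
Q_in = 0.05776 √h_ss ⇒ √h_ss = 0.08938/0.05776 = 1.54744.
h_ss = 1.54744² = 2.39456 m. (Since h₀ = 3.891 m > h_ss, the level will fall toward this value.)

2.395 m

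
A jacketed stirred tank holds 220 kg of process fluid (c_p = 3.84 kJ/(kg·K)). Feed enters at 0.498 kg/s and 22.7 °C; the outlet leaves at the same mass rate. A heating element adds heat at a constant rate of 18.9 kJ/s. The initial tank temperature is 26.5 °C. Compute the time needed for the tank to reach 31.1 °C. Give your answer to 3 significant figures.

M c_p dT/dt = ṁ c_p (T_in − T) + Q̇.
τ = M/ṁ = 441.77 s; T_ss = T_in + Q̇/(ṁ c_p) = 32.583 °C.
T(t) = T_ss + (T₀ − T_ss) e^(−t/τ). Set T = 31.1:
e^(−t/τ) = (31.1 − 32.583)/(26.5 − 32.583) = 0.24383
t = −441.77 · ln(0.24383) = 623.46 s.

623 s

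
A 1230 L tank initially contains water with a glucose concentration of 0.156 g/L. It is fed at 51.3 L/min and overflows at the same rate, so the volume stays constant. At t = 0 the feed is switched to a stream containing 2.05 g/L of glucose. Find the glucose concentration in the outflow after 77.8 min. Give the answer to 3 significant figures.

1.98 g/L

Accumulation = in − out for the solute gives V dC/dt = Q(C_in − C).
Rewrite as dC/dt + C/τ = C_in/τ, τ = V/Q = 23.977 min.
Solution: C(t) = C_in + (C₀ − C_in) e^(−t/τ).
C(77.8) = 2.05 + (0.156 − 2.05)·e^(−77.8/23.977) = 2.05 + (-1.8940)·0.038975 = 1.9762 g/L.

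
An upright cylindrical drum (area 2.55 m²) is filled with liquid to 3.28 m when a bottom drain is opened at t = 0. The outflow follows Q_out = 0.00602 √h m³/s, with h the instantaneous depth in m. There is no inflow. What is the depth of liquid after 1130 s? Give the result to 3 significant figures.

Volume balance on the tank: A dh/dt = −0.00602 √h.
Separate and integrate: 2(√h − √h₀) = −(0.00602/A) t.
√h = √3.28 − 0.00602·1130/(2·2.55) = 1.8111 − 1.3338 = 0.47723.
h = 0.47723² = 0.22775 m.

0.228 m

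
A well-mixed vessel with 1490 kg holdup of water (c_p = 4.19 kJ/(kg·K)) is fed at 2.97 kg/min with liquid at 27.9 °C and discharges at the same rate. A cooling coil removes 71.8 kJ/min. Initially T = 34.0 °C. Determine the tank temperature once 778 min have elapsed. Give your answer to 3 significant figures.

24.6 °C

M c_p dT/dt = ṁ c_p (T_in − T) − Q̇.
τ = M/ṁ = 501.68 min; T_ss = T_in − Q̇/(ṁ c_p) = 27.9 − 71.8/(2.97·4.19) = 22.130 °C.
Solution: T(t) = T_ss + (T₀ − T_ss) e^(−t/τ).
T(778) = 22.130 + (11.870)·e^(−778/501.68) = 22.130 + (11.870)·0.21208 = 24.648 °C.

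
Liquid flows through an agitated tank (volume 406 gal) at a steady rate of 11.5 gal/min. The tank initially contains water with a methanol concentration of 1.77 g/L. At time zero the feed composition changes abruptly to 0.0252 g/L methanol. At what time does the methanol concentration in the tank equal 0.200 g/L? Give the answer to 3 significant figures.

Species balance: V dC/dt = Q(C_in − C) ⇒ τ = V/Q = 35.304 min.
C(t) = C_in + (C₀ − C_in) e^(−t/τ). Set C = 0.200 and solve for t:
e^(−t/τ) = (C − C_in)/(C₀ − C_in) = (0.200 − 0.0252)/(1.77 − 0.0252) = 0.10018
t = −τ ln(…) = 35.304 × 2.3008 = 81.227 min.

81.2 min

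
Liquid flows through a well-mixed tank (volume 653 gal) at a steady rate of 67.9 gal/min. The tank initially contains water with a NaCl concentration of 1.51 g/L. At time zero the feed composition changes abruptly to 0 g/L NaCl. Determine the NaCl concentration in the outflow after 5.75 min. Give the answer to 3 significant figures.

0.830 g/L

Mass balance on the solute (V constant): V dC/dt = Q(C_in − C).
Time constant τ = V/Q = 653/67.9 = 9.6171 min.
This is linear first-order; C(t) = C_in + (C₀ − C_in) e^(−t/τ).
C(5.75) = 0 + (1.51 − 0)·e^(−5.75/9.6171) = 0 + (1.5100)·0.54997 = 0.83045 g/L.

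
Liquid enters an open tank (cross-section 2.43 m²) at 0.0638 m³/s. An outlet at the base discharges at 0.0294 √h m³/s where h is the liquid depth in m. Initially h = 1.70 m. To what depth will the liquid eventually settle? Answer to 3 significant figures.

Mass balance (ρ constant): A dh/dt = Q_in − 0.0294 √h. At steady state dh/dt = 0:
Q_in = 0.0294 √h_ss ⇒ √h_ss = 0.0638/0.0294 = 2.1701.
h_ss = 2.1701² = 4.7092 m. (Since h₀ = 1.70 m < h_ss, the level will rise toward this value.)

4.71 m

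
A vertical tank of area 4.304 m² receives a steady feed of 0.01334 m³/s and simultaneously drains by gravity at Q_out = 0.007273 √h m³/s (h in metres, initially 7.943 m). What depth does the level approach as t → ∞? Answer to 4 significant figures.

3.364 m

A dh/dt = Q_in − 0.007273 √h. Steady state requires inflow = outflow:
Q_in = 0.007273 √h_ss ⇒ √h_ss = 0.01334/0.007273 = 1.83418.
h_ss = 1.83418² = 3.36422 m. (Since h₀ = 7.943 m > h_ss, the level will fall toward this value.)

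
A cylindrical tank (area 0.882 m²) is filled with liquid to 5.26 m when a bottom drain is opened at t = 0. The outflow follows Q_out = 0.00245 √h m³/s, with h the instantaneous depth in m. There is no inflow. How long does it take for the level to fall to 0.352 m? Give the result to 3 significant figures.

A dh/dt = −Q_out = −0.00245 √h.
∫ h^(−1/2) dh = −(0.00245/A) ∫ dt, giving 2√h = 2√h₀ − (0.00245/A) t.
t = 2A(√h₀ − √h)/0.00245 = 2·0.882·(√5.26 − √0.352)/0.00245
  = 1.7640 × (2.2935 − 0.59330) / 0.00245 = 1224.1 s.

1220 s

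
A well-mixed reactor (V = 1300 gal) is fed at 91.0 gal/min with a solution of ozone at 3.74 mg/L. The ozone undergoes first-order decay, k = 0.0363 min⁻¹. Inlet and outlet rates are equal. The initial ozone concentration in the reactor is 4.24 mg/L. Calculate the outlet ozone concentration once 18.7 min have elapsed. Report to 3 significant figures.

2.71 mg/L

Species balance: V dC/dt = Q C_in − Q C − k V C.
This is linear with rate a = Q/V + k = 0.10630 min⁻¹.
C_ss = Q C_in/(Q + kV) = 2.4628 mg/L; C(t) = C_ss + (C₀ − C_ss) e^(−a t).
C(18.7) = 2.4628 + (1.7772)·e^(−0.10630·18.7) = 2.4628 + (1.7772)·0.13700 = 2.7063 mg/L.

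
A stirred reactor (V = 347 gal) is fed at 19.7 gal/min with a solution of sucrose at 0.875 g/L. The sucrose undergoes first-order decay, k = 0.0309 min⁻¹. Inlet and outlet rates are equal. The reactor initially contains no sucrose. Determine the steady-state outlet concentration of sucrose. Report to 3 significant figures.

Species balance: V dC/dt = Q C_in − Q C − k V C.
At steady state: 0 = Q C_in − (Q + kV) C_ss, so C_ss = Q C_in/(Q + kV).
C_ss = 19.7·0.875/(19.7 + 0.0309·347) = 17.238/30.422 = 0.56661 g/L.

0.567 g/L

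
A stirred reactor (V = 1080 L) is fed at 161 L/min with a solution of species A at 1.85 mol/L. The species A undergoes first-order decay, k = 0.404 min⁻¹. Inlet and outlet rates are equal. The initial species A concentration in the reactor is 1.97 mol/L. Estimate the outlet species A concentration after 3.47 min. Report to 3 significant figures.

0.715 mol/L

Species balance: V dC/dt = Q C_in − Q C − k V C.
This is linear with rate a = Q/V + k = 0.55307 min⁻¹.
C_ss = Q C_in/(Q + kV) = 0.49864 mol/L; C(t) = C_ss + (C₀ − C_ss) e^(−a t).
C(3.47) = 0.49864 + (1.4714)·e^(−0.55307·3.47) = 0.49864 + (1.4714)·0.14673 = 0.71453 mol/L.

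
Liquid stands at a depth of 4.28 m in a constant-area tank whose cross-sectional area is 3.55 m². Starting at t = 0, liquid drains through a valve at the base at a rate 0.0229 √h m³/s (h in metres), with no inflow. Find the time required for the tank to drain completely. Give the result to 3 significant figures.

A dh/dt = −Q_out = −0.0229 √h.
∫ h^(−1/2) dh = −(0.0229/A) ∫ dt, giving 2√h = 2√h₀ − (0.0229/A) t.
Tank is empty when √h = 0: t_empty = 2A√h₀/0.0229.
t_empty = 2·3.55·√4.28/0.0229 = 7.1000·2.0688/0.0229 = 641.42 s.

641 s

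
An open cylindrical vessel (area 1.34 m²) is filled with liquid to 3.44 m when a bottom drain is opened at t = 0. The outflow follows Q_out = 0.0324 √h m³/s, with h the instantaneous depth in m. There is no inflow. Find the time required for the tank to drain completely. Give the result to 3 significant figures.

A dh/dt = −Q_out = −0.0324 √h.
This is separable: 2 d(√h)/dt = −0.0324/A, so √h = √h₀ − (0.0324/(2A)) t.
Set h = 0: 2√h₀ = (0.0324/A) t_empty ⇒ t_empty = 2A√h₀/0.0324.
t_empty = 2·1.34·√3.44/0.0324 = 2.6800·1.8547/0.0324 = 153.42 s.

153 s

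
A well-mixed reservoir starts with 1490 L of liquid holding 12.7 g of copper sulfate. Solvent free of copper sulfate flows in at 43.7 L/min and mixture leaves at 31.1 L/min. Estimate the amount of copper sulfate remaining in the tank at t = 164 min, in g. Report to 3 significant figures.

1.48 g

Total volume: dV/dt = Q_in − Q_out = 12.600 L/min, so V(t) = 1490 + 12.600 t and V(164) = 3556.4 L.
Species balance (pure solvent in): dm/dt = −Q_out · m/V(t).
Separate: dm/m = −Q_out dt/V(t) ⇒ ln(m/m₀) = −(Q_out/(Q_in−Q_out)) ln(V/V₀).
m = m₀ (V₀/V)^(Q_out/(Q_in−Q_out)) = 12.7 × (1490/3556.4)^(2.4683) = 1.4833 g.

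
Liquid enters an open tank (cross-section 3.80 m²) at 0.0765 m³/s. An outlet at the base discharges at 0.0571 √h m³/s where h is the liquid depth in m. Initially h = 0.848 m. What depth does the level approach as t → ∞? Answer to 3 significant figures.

1.79 m

A dh/dt = Q_in − 0.0571 √h. Steady state requires inflow = outflow:
Q_in = 0.0571 √h_ss ⇒ √h_ss = 0.0765/0.0571 = 1.3398.
h_ss = 1.3398² = 1.7949 m. (Since h₀ = 0.848 m < h_ss, the level will rise toward this value.)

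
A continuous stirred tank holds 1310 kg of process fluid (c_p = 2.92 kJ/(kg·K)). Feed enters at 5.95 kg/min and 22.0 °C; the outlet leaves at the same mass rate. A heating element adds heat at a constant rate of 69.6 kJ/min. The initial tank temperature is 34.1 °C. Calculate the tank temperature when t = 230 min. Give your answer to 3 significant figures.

Unsteady energy balance on the tank contents: M c_p dT/dt = ṁ c_p (T_in − T) + 69.6.
τ = M/ṁ = 220.17 min; T_ss = T_in + Q̇/(ṁ c_p) = 22.0 + 69.6/(5.95·2.92) = 26.006 °C.
Solution: T(t) = T_ss + (T₀ − T_ss) e^(−t/τ).
T(230) = 26.006 + (8.0940)·e^(−230/220.17) = 26.006 + (8.0940)·0.35181 = 28.854 °C.

28.9 °C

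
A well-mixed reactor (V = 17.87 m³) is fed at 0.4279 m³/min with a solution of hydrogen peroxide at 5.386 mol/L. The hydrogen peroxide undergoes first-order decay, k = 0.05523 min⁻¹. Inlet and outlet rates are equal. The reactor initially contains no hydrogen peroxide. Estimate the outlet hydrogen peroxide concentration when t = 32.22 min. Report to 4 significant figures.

Species balance: V dC/dt = Q C_in − Q C − k V C.
dC/dt = (Q/V) C_in − (Q/V + k) C; effective rate a = Q/V + k = 0.0239452 + 0.05523 = 0.0791752 min⁻¹.
C_ss = Q C_in/(Q + kV) = 1.62890 mol/L; C(t) = C_ss + (C₀ − C_ss) e^(−a t).
C(32.22) = 1.62890 + (-1.62890)·e^(−0.0791752·32.22) = 1.62890 + (-1.62890)·0.0780018 = 1.50185 mol/L.

1.502 mol/L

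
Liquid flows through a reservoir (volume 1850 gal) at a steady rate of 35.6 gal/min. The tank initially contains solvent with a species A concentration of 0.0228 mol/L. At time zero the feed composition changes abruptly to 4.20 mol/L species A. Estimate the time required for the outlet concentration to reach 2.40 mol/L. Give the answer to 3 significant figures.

Unsteady species balance (constant V, well mixed): V dC/dt = Q(C_in − C), so τ = V/Q = 51.966 min.
C(t) = C_in + (C₀ − C_in) e^(−t/τ). Set C = 2.40 and solve for t:
e^(−t/τ) = (C − C_in)/(C₀ − C_in) = (2.40 − 4.20)/(0.0228 − 4.20) = 0.43091
t = −τ ln(…) = 51.966 × 0.84185 = 43.748 min.

43.7 min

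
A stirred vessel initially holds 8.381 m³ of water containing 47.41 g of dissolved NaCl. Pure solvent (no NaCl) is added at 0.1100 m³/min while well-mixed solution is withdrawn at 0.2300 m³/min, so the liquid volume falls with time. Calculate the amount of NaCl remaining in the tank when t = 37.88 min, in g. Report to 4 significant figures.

10.60 g

Let m(t) be the amount of NaCl. Volume: V(t) = V₀ + (Q_in − Q_out) t = 8.381 − 0.120000 t; V(37.88) = 3.83540 m³.
Solute balance: dm/dt = 0 − Q_out C = −Q_out m/V(t).
Separate: dm/m = −Q_out dt/V(t) ⇒ ln(m/m₀) = −(Q_out/(Q_in−Q_out)) ln(V/V₀).
m = m₀ (V₀/V)^(Q_out/(Q_in−Q_out)) = 47.41 × (8.381/3.83540)^(-1.91667) = 10.5972 g.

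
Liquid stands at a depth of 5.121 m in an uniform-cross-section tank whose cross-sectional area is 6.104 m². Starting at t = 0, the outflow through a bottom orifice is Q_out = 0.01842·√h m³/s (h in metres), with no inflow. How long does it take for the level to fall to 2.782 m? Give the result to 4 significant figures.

With no inflow, A dh/dt = −0.01842 √h.
Separate and integrate: 2(√h − √h₀) = −(0.01842/A) t.
t = 2A(√h₀ − √h)/0.01842 = 2·6.104·(√5.121 − √2.782)/0.01842
  = 12.2080 × (2.26296 − 1.66793) / 0.01842 = 394.361 s.

394.4 s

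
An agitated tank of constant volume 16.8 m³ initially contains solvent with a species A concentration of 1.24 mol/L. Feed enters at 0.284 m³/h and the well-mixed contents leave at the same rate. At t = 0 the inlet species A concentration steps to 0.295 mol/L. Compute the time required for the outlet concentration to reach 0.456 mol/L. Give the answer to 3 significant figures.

Mass balance on the solute (V constant): V dC/dt = Q(C_in − C), so τ = V/Q = 59.155 h.
C(t) = C_in + (C₀ − C_in) e^(−t/τ). Set C = 0.456 and solve for t:
e^(−t/τ) = (C − C_in)/(C₀ − C_in) = (0.456 − 0.295)/(1.24 − 0.295) = 0.17037
t = −τ ln(…) = 59.155 × 1.7698 = 104.69 h.

105 h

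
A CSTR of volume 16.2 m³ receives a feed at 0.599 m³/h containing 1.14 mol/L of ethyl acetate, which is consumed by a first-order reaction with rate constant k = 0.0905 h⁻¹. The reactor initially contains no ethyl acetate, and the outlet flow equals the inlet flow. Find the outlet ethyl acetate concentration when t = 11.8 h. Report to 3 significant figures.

0.257 mol/L

Species balance: V dC/dt = Q C_in − Q C − k V C.
This is linear with rate a = Q/V + k = 0.12748 h⁻¹.
C_ss = Q C_in/(Q + kV) = 0.33067 mol/L; C(t) = C_ss + (C₀ − C_ss) e^(−a t).
C(11.8) = 0.33067 + (-0.33067)·e^(−0.12748·11.8) = 0.33067 + (-0.33067)·0.22219 = 0.25719 mol/L.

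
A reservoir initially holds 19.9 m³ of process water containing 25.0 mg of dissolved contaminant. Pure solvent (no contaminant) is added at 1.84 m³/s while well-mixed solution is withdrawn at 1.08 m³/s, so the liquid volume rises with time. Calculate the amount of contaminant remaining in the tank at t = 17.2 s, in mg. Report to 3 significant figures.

Total volume: dV/dt = Q_in − Q_out = 0.76000 m³/s, so V(t) = 19.9 + 0.76000 t and V(17.2) = 32.972 m³.
Solute balance: dm/dt = 0 − Q_out C = −Q_out m/V(t).
dm/m = −Q_out dt/(V₀ + 0.76000 t); integrating gives ln(m/m₀) = −(Q_out/(Q_in−Q_out)) ln(V/V₀).
m = m₀ (V₀/V)^(Q_out/(Q_in−Q_out)) = 25.0 × (19.9/32.972)^(1.4211) = 12.199 mg.

12.2 mg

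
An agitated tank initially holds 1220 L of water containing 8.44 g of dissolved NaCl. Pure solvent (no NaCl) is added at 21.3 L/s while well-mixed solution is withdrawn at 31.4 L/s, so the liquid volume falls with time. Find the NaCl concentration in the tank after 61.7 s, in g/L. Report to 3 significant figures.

0.00153 g/L

Let m(t) be the amount of NaCl. Volume: V(t) = V₀ + (Q_in − Q_out) t = 1220 − 10.100 t; V(61.7) = 596.83 L.
Species balance (pure solvent in): dm/dt = −Q_out · m/V(t).
Separate: dm/m = −Q_out dt/V(t) ⇒ ln(m/m₀) = −(Q_out/(Q_in−Q_out)) ln(V/V₀).
m = m₀ (V₀/V)^(Q_out/(Q_in−Q_out)) = 8.44 × (1220/596.83)^(-3.1089) = 0.91411 g.
C = m/V = 0.91411/596.83 = 0.0015316 g/L.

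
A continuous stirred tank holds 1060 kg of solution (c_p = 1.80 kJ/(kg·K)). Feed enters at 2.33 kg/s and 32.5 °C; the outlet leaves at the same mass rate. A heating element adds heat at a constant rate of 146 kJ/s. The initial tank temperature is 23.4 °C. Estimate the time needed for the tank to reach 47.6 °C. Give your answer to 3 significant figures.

First-law balance (no shaft work): M c_p dT/dt = ṁ c_p (T_in − T) + 146.
τ = M/ṁ = 454.94 s; T_ss = T_in + Q̇/(ṁ c_p) = 67.312 °C.
T(t) = T_ss + (T₀ − T_ss) e^(−t/τ). Set T = 47.6:
e^(−t/τ) = (47.6 − 67.312)/(23.4 − 67.312) = 0.44889
t = −454.94 · ln(0.44889) = 364.39 s.

364 s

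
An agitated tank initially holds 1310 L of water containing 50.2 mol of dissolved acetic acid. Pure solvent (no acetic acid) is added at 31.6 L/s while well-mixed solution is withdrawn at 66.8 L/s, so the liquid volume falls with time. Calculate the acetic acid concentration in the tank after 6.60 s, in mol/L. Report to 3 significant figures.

Total volume: dV/dt = Q_in − Q_out = -35.200 L/s, so V(t) = 1310 − 35.200 t and V(6.60) = 1077.7 L.
Species balance (pure solvent in): dm/dt = −Q_out · m/V(t).
dm/m = −Q_out dt/(V₀ − 35.200 t); integrating gives ln(m/m₀) = −(Q_out/(Q_in−Q_out)) ln(V/V₀).
m = m₀ (V₀/V)^(Q_out/(Q_in−Q_out)) = 50.2 × (1310/1077.7)^(-1.8977) = 34.659 mol.
C = m/V = 34.659/1077.7 = 0.032160 mol/L.

0.0322 mol/L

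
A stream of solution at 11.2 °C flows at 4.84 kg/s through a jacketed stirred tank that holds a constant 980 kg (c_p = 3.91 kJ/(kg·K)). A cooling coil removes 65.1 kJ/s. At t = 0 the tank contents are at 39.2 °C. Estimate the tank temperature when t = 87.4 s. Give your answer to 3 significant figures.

28.2 °C

M c_p dT/dt = ṁ c_p (T_in − T) − Q̇.
Rearrange: dT/dt = (T_ss − T)/τ with τ = M/ṁ = 202.48 s and T_ss = T_in − Q̇/(ṁ c_p) = 7.7600 °C.
Integrating: T(t) = T_ss + (T₀ − T_ss) e^(−t/τ).
T(87.4) = 7.7600 + (31.440)·e^(−87.4/202.48) = 7.7600 + (31.440)·0.64944 = 28.178 °C.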